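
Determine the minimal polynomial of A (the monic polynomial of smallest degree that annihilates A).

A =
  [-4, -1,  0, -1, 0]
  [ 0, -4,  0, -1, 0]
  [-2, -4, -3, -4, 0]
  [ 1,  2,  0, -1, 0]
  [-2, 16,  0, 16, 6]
x^4 + 3*x^3 - 27*x^2 - 135*x - 162

The characteristic polynomial is χ_A(x) = (x - 6)*(x + 3)^4, so the eigenvalues are known. The minimal polynomial is
  m_A(x) = Π_λ (x − λ)^{k_λ}
where k_λ is the size of the *largest* Jordan block for λ (equivalently, the smallest k with (A − λI)^k v = 0 for every generalised eigenvector v of λ).

  λ = -3: largest Jordan block has size 3, contributing (x + 3)^3
  λ = 6: largest Jordan block has size 1, contributing (x − 6)

So m_A(x) = (x - 6)*(x + 3)^3 = x^4 + 3*x^3 - 27*x^2 - 135*x - 162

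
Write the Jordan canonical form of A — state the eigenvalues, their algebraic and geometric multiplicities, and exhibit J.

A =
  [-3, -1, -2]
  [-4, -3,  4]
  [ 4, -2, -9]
J_2(-5) ⊕ J_1(-5)

The characteristic polynomial is
  det(x·I − A) = x^3 + 15*x^2 + 75*x + 125 = (x + 5)^3

Eigenvalues and multiplicities (the geometric multiplicity of λ is n − rank(A − λI), which equals the number of Jordan blocks for λ):
  λ = -5: algebraic multiplicity = 3, geometric multiplicity = 2

Determining the block sizes for each eigenvalue:
  λ = -5: 2 blocks summing to 3 forces exactly one block of size 2 and the rest size 1 → block sizes [2, 1]

Assembling the blocks gives a Jordan form
J =
  [-5,  1,  0]
  [ 0, -5,  0]
  [ 0,  0, -5]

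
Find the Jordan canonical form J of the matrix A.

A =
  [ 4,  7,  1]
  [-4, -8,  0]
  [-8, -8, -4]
J_1(-4) ⊕ J_2(-2)

The characteristic polynomial is
  det(x·I − A) = x^3 + 8*x^2 + 20*x + 16 = (x + 2)^2*(x + 4)

Eigenvalues and multiplicities (the geometric multiplicity of λ is n − rank(A − λI), which equals the number of Jordan blocks for λ):
  λ = -4: algebraic multiplicity = 1, geometric multiplicity = 1
  λ = -2: algebraic multiplicity = 2, geometric multiplicity = 1

Determining the block sizes for each eigenvalue:
  λ = -4: one block (gm = 1), so the single block has size am = 1 → block sizes [1]
  λ = -2: one block (gm = 1), so the single block has size am = 2 → block sizes [2]

Assembling the blocks gives a Jordan form
J =
  [-4,  0,  0]
  [ 0, -2,  1]
  [ 0,  0, -2]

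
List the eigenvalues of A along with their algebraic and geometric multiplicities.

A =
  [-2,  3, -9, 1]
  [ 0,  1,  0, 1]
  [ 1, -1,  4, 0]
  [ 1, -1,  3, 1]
λ = 1: alg = 4, geom = 2

Step 1 — factor the characteristic polynomial to read off the algebraic multiplicities:
  χ_A(x) = (x - 1)^4

Step 2 — compute geometric multiplicities via the rank-nullity identity g(λ) = n − rank(A − λI):
  rank(A − (1)·I) = 2, so dim ker(A − (1)·I) = n − 2 = 2

Summary:
  λ = 1: algebraic multiplicity = 4, geometric multiplicity = 2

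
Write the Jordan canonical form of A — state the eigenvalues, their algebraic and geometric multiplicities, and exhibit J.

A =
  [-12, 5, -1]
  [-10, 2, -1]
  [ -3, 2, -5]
J_3(-5)

The characteristic polynomial is
  det(x·I − A) = x^3 + 15*x^2 + 75*x + 125 = (x + 5)^3

Eigenvalues and multiplicities (the geometric multiplicity of λ is n − rank(A − λI), which equals the number of Jordan blocks for λ):
  λ = -5: algebraic multiplicity = 3, geometric multiplicity = 1

Determining the block sizes for each eigenvalue:
  λ = -5: one block (gm = 1), so the single block has size am = 3 → block sizes [3]

Assembling the blocks gives a Jordan form
J =
  [-5,  1,  0]
  [ 0, -5,  1]
  [ 0,  0, -5]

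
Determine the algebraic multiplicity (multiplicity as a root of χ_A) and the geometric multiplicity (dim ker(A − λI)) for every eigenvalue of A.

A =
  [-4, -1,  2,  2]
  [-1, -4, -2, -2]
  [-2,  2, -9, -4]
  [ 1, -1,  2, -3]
λ = -5: alg = 4, geom = 3

Step 1 — factor the characteristic polynomial to read off the algebraic multiplicities:
  χ_A(x) = (x + 5)^4

Step 2 — compute geometric multiplicities via the rank-nullity identity g(λ) = n − rank(A − λI):
  rank(A − (-5)·I) = 1, so dim ker(A − (-5)·I) = n − 1 = 3

Summary:
  λ = -5: algebraic multiplicity = 4, geometric multiplicity = 3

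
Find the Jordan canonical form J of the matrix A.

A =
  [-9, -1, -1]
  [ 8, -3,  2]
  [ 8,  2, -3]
J_2(-5) ⊕ J_1(-5)

The characteristic polynomial is
  det(x·I − A) = x^3 + 15*x^2 + 75*x + 125 = (x + 5)^3

Eigenvalues and multiplicities (the geometric multiplicity of λ is n − rank(A − λI), which equals the number of Jordan blocks for λ):
  λ = -5: algebraic multiplicity = 3, geometric multiplicity = 2

Determining the block sizes for each eigenvalue:
  λ = -5: 2 blocks summing to 3 forces exactly one block of size 2 and the rest size 1 → block sizes [2, 1]

Assembling the blocks gives a Jordan form
J =
  [-5,  1,  0]
  [ 0, -5,  0]
  [ 0,  0, -5]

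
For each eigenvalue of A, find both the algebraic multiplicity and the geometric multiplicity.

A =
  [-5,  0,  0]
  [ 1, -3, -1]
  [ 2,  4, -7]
λ = -5: alg = 3, geom = 2

Step 1 — factor the characteristic polynomial to read off the algebraic multiplicities:
  χ_A(x) = (x + 5)^3

Step 2 — compute geometric multiplicities via the rank-nullity identity g(λ) = n − rank(A − λI):
  rank(A − (-5)·I) = 1, so dim ker(A − (-5)·I) = n − 1 = 2

Summary:
  λ = -5: algebraic multiplicity = 3, geometric multiplicity = 2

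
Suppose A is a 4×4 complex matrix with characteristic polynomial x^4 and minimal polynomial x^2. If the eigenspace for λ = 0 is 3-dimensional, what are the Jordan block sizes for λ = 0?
Block sizes for λ = 0: [2, 1, 1]

Step 1 — from the characteristic polynomial, algebraic multiplicity of λ = 0 is 4. From dim ker(A − (0)·I) = 3, there are exactly 3 Jordan blocks for λ = 0.
Step 2 — from the minimal polynomial, the factor (x − 0)^2 tells us the largest block for λ = 0 has size 2.
Step 3 — with total size 4, 3 blocks, and largest block 2, the block sizes (in nonincreasing order) are [2, 1, 1].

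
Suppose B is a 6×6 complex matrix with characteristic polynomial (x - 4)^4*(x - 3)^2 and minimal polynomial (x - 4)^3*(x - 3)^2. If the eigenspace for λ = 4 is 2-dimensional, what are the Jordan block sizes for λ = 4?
Block sizes for λ = 4: [3, 1]

Step 1 — from the characteristic polynomial, algebraic multiplicity of λ = 4 is 4. From dim ker(B − (4)·I) = 2, there are exactly 2 Jordan blocks for λ = 4.
Step 2 — from the minimal polynomial, the factor (x − 4)^3 tells us the largest block for λ = 4 has size 3.
Step 3 — with total size 4, 2 blocks, and largest block 3, the block sizes (in nonincreasing order) are [3, 1].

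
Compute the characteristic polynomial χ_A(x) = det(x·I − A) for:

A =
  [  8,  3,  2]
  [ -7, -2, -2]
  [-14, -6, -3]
x^3 - 3*x^2 + 3*x - 1

Expanding det(x·I − A) (e.g. by cofactor expansion or by noting that A is similar to its Jordan form J, which has the same characteristic polynomial as A) gives
  χ_A(x) = x^3 - 3*x^2 + 3*x - 1
which factors as (x - 1)^3. The eigenvalues (with algebraic multiplicities) are λ = 1 with multiplicity 3.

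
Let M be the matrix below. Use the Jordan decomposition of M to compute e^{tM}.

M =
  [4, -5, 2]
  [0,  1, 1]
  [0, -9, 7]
e^{tM} =
  [exp(4*t), -3*t^2*exp(4*t)/2 - 5*t*exp(4*t), t^2*exp(4*t)/2 + 2*t*exp(4*t)]
  [0, -3*t*exp(4*t) + exp(4*t), t*exp(4*t)]
  [0, -9*t*exp(4*t), 3*t*exp(4*t) + exp(4*t)]

Strategy: write M = P · J · P⁻¹ where J is a Jordan canonical form, so e^{tM} = P · e^{tJ} · P⁻¹, and e^{tJ} can be computed block-by-block.

M has Jordan form
J =
  [4, 1, 0]
  [0, 4, 1]
  [0, 0, 4]
(up to reordering of blocks).

Per-block formulas:
  For a 3×3 Jordan block J_3(4): exp(t · J_3(4)) = e^(4t)·(I + t·N + (t^2/2)·N^2), where N is the 3×3 nilpotent shift.

After assembling e^{tJ} and conjugating by P, we get:

e^{tM} =
  [exp(4*t), -3*t^2*exp(4*t)/2 - 5*t*exp(4*t), t^2*exp(4*t)/2 + 2*t*exp(4*t)]
  [0, -3*t*exp(4*t) + exp(4*t), t*exp(4*t)]
  [0, -9*t*exp(4*t), 3*t*exp(4*t) + exp(4*t)]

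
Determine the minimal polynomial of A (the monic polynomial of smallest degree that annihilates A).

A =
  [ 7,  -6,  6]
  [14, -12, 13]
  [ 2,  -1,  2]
x^3 + 3*x^2 - 9*x + 5

The characteristic polynomial is χ_A(x) = (x - 1)^2*(x + 5), so the eigenvalues are known. The minimal polynomial is
  m_A(x) = Π_λ (x − λ)^{k_λ}
where k_λ is the size of the *largest* Jordan block for λ (equivalently, the smallest k with (A − λI)^k v = 0 for every generalised eigenvector v of λ).

  λ = -5: largest Jordan block has size 1, contributing (x + 5)
  λ = 1: largest Jordan block has size 2, contributing (x − 1)^2

So m_A(x) = (x - 1)^2*(x + 5) = x^3 + 3*x^2 - 9*x + 5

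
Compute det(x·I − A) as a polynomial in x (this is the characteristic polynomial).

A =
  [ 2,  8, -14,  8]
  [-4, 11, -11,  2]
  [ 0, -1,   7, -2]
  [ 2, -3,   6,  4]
x^4 - 24*x^3 + 216*x^2 - 864*x + 1296

Expanding det(x·I − A) (e.g. by cofactor expansion or by noting that A is similar to its Jordan form J, which has the same characteristic polynomial as A) gives
  χ_A(x) = x^4 - 24*x^3 + 216*x^2 - 864*x + 1296
which factors as (x - 6)^4. The eigenvalues (with algebraic multiplicities) are λ = 6 with multiplicity 4.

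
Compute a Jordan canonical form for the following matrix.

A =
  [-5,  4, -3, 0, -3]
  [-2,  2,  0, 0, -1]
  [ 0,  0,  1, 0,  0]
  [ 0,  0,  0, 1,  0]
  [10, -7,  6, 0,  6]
J_3(1) ⊕ J_1(1) ⊕ J_1(1)

The characteristic polynomial is
  det(x·I − A) = x^5 - 5*x^4 + 10*x^3 - 10*x^2 + 5*x - 1 = (x - 1)^5

Eigenvalues and multiplicities (the geometric multiplicity of λ is n − rank(A − λI), which equals the number of Jordan blocks for λ):
  λ = 1: algebraic multiplicity = 5, geometric multiplicity = 3

Determining the block sizes for each eigenvalue:
  λ = 1: with am = 5 and gm = 3, the partition is not yet determined (e.g. several partitions of 5 into 3 parts exist). Let N = A − (1)·I. Computing rank(N^1) = 2, rank(N^2) = 1, rank(N^3) = 0; the number of blocks of size ≥ j is rank(N^{j−1}) − rank(N^j), giving [3, 1, 1]. So we have 1 block(s) of size 3, 2 block(s) of size 1 → block sizes [3, 1, 1]

Assembling the blocks gives a Jordan form
J =
  [1, 1, 0, 0, 0]
  [0, 1, 1, 0, 0]
  [0, 0, 1, 0, 0]
  [0, 0, 0, 1, 0]
  [0, 0, 0, 0, 1]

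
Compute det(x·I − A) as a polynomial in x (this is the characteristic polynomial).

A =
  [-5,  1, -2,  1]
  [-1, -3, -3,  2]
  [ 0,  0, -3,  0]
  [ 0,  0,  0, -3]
x^4 + 14*x^3 + 73*x^2 + 168*x + 144

Expanding det(x·I − A) (e.g. by cofactor expansion or by noting that A is similar to its Jordan form J, which has the same characteristic polynomial as A) gives
  χ_A(x) = x^4 + 14*x^3 + 73*x^2 + 168*x + 144
which factors as (x + 3)^2*(x + 4)^2. The eigenvalues (with algebraic multiplicities) are λ = -4 with multiplicity 2, λ = -3 with multiplicity 2.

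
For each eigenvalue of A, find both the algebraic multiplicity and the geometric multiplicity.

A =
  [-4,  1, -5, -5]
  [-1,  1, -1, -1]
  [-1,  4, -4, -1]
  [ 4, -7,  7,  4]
λ = -3: alg = 1, geom = 1; λ = 0: alg = 3, geom = 1

Step 1 — factor the characteristic polynomial to read off the algebraic multiplicities:
  χ_A(x) = x^3*(x + 3)

Step 2 — compute geometric multiplicities via the rank-nullity identity g(λ) = n − rank(A − λI):
  rank(A − (-3)·I) = 3, so dim ker(A − (-3)·I) = n − 3 = 1
  rank(A − (0)·I) = 3, so dim ker(A − (0)·I) = n − 3 = 1

Summary:
  λ = -3: algebraic multiplicity = 1, geometric multiplicity = 1
  λ = 0: algebraic multiplicity = 3, geometric multiplicity = 1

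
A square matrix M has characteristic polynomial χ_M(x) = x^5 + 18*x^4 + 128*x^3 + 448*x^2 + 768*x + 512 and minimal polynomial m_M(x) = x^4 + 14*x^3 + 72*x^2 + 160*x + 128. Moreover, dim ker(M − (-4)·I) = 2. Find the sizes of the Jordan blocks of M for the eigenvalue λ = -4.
Block sizes for λ = -4: [3, 1]

Step 1 — from the characteristic polynomial, algebraic multiplicity of λ = -4 is 4. From dim ker(M − (-4)·I) = 2, there are exactly 2 Jordan blocks for λ = -4.
Step 2 — from the minimal polynomial, the factor (x + 4)^3 tells us the largest block for λ = -4 has size 3.
Step 3 — with total size 4, 2 blocks, and largest block 3, the block sizes (in nonincreasing order) are [3, 1].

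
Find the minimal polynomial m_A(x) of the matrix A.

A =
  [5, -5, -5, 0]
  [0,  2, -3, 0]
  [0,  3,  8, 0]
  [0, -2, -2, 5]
x^2 - 10*x + 25

The characteristic polynomial is χ_A(x) = (x - 5)^4, so the eigenvalues are known. The minimal polynomial is
  m_A(x) = Π_λ (x − λ)^{k_λ}
where k_λ is the size of the *largest* Jordan block for λ (equivalently, the smallest k with (A − λI)^k v = 0 for every generalised eigenvector v of λ).

  λ = 5: largest Jordan block has size 2, contributing (x − 5)^2

So m_A(x) = (x - 5)^2 = x^2 - 10*x + 25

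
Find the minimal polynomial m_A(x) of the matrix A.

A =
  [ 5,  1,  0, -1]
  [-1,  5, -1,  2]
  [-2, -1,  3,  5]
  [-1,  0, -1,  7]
x^2 - 10*x + 25

The characteristic polynomial is χ_A(x) = (x - 5)^4, so the eigenvalues are known. The minimal polynomial is
  m_A(x) = Π_λ (x − λ)^{k_λ}
where k_λ is the size of the *largest* Jordan block for λ (equivalently, the smallest k with (A − λI)^k v = 0 for every generalised eigenvector v of λ).

  λ = 5: largest Jordan block has size 2, contributing (x − 5)^2

So m_A(x) = (x - 5)^2 = x^2 - 10*x + 25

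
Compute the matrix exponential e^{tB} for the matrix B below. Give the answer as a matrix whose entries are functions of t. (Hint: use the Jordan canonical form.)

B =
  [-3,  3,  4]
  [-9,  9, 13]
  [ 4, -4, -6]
e^{tB} =
  [-t^2 - 3*t + 1, t^2 + 3*t, 3*t^2/2 + 4*t]
  [-t^2 - 9*t, t^2 + 9*t + 1, 3*t^2/2 + 13*t]
  [4*t, -4*t, 1 - 6*t]

Strategy: write B = P · J · P⁻¹ where J is a Jordan canonical form, so e^{tB} = P · e^{tJ} · P⁻¹, and e^{tJ} can be computed block-by-block.

B has Jordan form
J =
  [0, 1, 0]
  [0, 0, 1]
  [0, 0, 0]
(up to reordering of blocks).

Per-block formulas:
  For a 3×3 Jordan block J_3(0): exp(t · J_3(0)) = e^(0t)·(I + t·N + (t^2/2)·N^2), where N is the 3×3 nilpotent shift.

After assembling e^{tJ} and conjugating by P, we get:

e^{tB} =
  [-t^2 - 3*t + 1, t^2 + 3*t, 3*t^2/2 + 4*t]
  [-t^2 - 9*t, t^2 + 9*t + 1, 3*t^2/2 + 13*t]
  [4*t, -4*t, 1 - 6*t]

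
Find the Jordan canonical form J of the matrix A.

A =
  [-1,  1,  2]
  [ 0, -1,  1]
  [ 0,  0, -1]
J_3(-1)

The characteristic polynomial is
  det(x·I − A) = x^3 + 3*x^2 + 3*x + 1 = (x + 1)^3

Eigenvalues and multiplicities (the geometric multiplicity of λ is n − rank(A − λI), which equals the number of Jordan blocks for λ):
  λ = -1: algebraic multiplicity = 3, geometric multiplicity = 1

Determining the block sizes for each eigenvalue:
  λ = -1: one block (gm = 1), so the single block has size am = 3 → block sizes [3]

Assembling the blocks gives a Jordan form
J =
  [-1,  1,  0]
  [ 0, -1,  1]
  [ 0,  0, -1]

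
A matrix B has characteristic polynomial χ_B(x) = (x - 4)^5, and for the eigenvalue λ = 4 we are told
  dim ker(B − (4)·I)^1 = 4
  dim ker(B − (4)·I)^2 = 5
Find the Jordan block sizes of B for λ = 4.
Block sizes for λ = 4: [2, 1, 1, 1]

From the dimensions of kernels of powers, the number of Jordan blocks of size at least j is d_j − d_{j−1} where d_j = dim ker(N^j) (with d_0 = 0). Computing the differences gives [4, 1].
The number of blocks of size exactly k is (#blocks of size ≥ k) − (#blocks of size ≥ k + 1), so the partition is: 3 block(s) of size 1, 1 block(s) of size 2.
In nonincreasing order the block sizes are [2, 1, 1, 1].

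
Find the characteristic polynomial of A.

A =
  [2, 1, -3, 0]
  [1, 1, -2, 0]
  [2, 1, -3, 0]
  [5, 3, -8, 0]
x^4

Expanding det(x·I − A) (e.g. by cofactor expansion or by noting that A is similar to its Jordan form J, which has the same characteristic polynomial as A) gives
  χ_A(x) = x^4
which factors as x^4. The eigenvalues (with algebraic multiplicities) are λ = 0 with multiplicity 4.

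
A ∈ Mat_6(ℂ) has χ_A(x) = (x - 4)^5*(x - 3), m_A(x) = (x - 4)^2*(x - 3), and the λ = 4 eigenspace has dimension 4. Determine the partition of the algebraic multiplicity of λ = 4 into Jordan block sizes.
Block sizes for λ = 4: [2, 1, 1, 1]

Step 1 — from the characteristic polynomial, algebraic multiplicity of λ = 4 is 5. From dim ker(A − (4)·I) = 4, there are exactly 4 Jordan blocks for λ = 4.
Step 2 — from the minimal polynomial, the factor (x − 4)^2 tells us the largest block for λ = 4 has size 2.
Step 3 — with total size 5, 4 blocks, and largest block 2, the block sizes (in nonincreasing order) are [2, 1, 1, 1].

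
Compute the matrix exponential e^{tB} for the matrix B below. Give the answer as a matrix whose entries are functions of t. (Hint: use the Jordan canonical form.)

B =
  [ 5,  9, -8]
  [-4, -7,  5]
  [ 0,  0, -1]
e^{tB} =
  [6*t*exp(-t) + exp(-t), 9*t*exp(-t), -3*t^2*exp(-t)/2 - 8*t*exp(-t)]
  [-4*t*exp(-t), -6*t*exp(-t) + exp(-t), t^2*exp(-t) + 5*t*exp(-t)]
  [0, 0, exp(-t)]

Strategy: write B = P · J · P⁻¹ where J is a Jordan canonical form, so e^{tB} = P · e^{tJ} · P⁻¹, and e^{tJ} can be computed block-by-block.

B has Jordan form
J =
  [-1,  1,  0]
  [ 0, -1,  1]
  [ 0,  0, -1]
(up to reordering of blocks).

Per-block formulas:
  For a 3×3 Jordan block J_3(-1): exp(t · J_3(-1)) = e^(-1t)·(I + t·N + (t^2/2)·N^2), where N is the 3×3 nilpotent shift.

After assembling e^{tJ} and conjugating by P, we get:

e^{tB} =
  [6*t*exp(-t) + exp(-t), 9*t*exp(-t), -3*t^2*exp(-t)/2 - 8*t*exp(-t)]
  [-4*t*exp(-t), -6*t*exp(-t) + exp(-t), t^2*exp(-t) + 5*t*exp(-t)]
  [0, 0, exp(-t)]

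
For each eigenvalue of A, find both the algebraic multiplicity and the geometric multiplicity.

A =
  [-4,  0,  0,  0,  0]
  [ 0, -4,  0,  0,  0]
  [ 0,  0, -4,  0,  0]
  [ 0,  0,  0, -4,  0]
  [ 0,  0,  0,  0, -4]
λ = -4: alg = 5, geom = 5

Step 1 — factor the characteristic polynomial to read off the algebraic multiplicities:
  χ_A(x) = (x + 4)^5

Step 2 — compute geometric multiplicities via the rank-nullity identity g(λ) = n − rank(A − λI):
  rank(A − (-4)·I) = 0, so dim ker(A − (-4)·I) = n − 0 = 5

Summary:
  λ = -4: algebraic multiplicity = 5, geometric multiplicity = 5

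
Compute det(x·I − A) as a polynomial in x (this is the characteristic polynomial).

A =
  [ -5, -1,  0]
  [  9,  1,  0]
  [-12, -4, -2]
x^3 + 6*x^2 + 12*x + 8

Expanding det(x·I − A) (e.g. by cofactor expansion or by noting that A is similar to its Jordan form J, which has the same characteristic polynomial as A) gives
  χ_A(x) = x^3 + 6*x^2 + 12*x + 8
which factors as (x + 2)^3. The eigenvalues (with algebraic multiplicities) are λ = -2 with multiplicity 3.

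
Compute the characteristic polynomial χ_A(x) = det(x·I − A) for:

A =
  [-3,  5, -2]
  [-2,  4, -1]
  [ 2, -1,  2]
x^3 - 3*x^2 + 3*x - 1

Expanding det(x·I − A) (e.g. by cofactor expansion or by noting that A is similar to its Jordan form J, which has the same characteristic polynomial as A) gives
  χ_A(x) = x^3 - 3*x^2 + 3*x - 1
which factors as (x - 1)^3. The eigenvalues (with algebraic multiplicities) are λ = 1 with multiplicity 3.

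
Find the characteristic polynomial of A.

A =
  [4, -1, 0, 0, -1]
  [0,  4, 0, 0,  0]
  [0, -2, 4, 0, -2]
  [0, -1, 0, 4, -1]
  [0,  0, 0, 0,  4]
x^5 - 20*x^4 + 160*x^3 - 640*x^2 + 1280*x - 1024

Expanding det(x·I − A) (e.g. by cofactor expansion or by noting that A is similar to its Jordan form J, which has the same characteristic polynomial as A) gives
  χ_A(x) = x^5 - 20*x^4 + 160*x^3 - 640*x^2 + 1280*x - 1024
which factors as (x - 4)^5. The eigenvalues (with algebraic multiplicities) are λ = 4 with multiplicity 5.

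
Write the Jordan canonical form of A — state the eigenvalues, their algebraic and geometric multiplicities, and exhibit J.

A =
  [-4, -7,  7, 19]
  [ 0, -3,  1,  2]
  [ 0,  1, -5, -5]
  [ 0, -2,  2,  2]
J_1(-4) ⊕ J_3(-2)

The characteristic polynomial is
  det(x·I − A) = x^4 + 10*x^3 + 36*x^2 + 56*x + 32 = (x + 2)^3*(x + 4)

Eigenvalues and multiplicities (the geometric multiplicity of λ is n − rank(A − λI), which equals the number of Jordan blocks for λ):
  λ = -4: algebraic multiplicity = 1, geometric multiplicity = 1
  λ = -2: algebraic multiplicity = 3, geometric multiplicity = 1

Determining the block sizes for each eigenvalue:
  λ = -4: one block (gm = 1), so the single block has size am = 1 → block sizes [1]
  λ = -2: one block (gm = 1), so the single block has size am = 3 → block sizes [3]

Assembling the blocks gives a Jordan form
J =
  [-4,  0,  0,  0]
  [ 0, -2,  1,  0]
  [ 0,  0, -2,  1]
  [ 0,  0,  0, -2]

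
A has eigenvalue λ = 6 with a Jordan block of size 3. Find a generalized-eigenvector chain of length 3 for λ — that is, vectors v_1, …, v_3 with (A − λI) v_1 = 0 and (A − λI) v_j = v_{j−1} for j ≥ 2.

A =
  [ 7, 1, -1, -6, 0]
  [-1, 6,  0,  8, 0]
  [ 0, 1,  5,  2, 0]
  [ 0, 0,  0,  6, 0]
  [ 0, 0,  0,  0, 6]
A Jordan chain for λ = 6 of length 3:
v_1 = (0, -1, -1, 0, 0)ᵀ
v_2 = (1, -1, 0, 0, 0)ᵀ
v_3 = (1, 0, 0, 0, 0)ᵀ

Let N = A − (6)·I. We want v_3 with N^3 v_3 = 0 but N^2 v_3 ≠ 0; then v_{j-1} := N · v_j for j = 3, …, 2.

Pick v_3 = (1, 0, 0, 0, 0)ᵀ.
Then v_2 = N · v_3 = (1, -1, 0, 0, 0)ᵀ.
Then v_1 = N · v_2 = (0, -1, -1, 0, 0)ᵀ.

Sanity check: (A − (6)·I) v_1 = (0, 0, 0, 0, 0)ᵀ = 0. ✓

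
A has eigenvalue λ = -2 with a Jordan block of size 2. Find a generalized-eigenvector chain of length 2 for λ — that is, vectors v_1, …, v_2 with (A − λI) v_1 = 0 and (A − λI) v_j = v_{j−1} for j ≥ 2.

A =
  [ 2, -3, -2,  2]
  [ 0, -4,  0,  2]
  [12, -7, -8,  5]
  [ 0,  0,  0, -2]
A Jordan chain for λ = -2 of length 2:
v_1 = (-1, 0, -2, 0)ᵀ
v_2 = (0, 1, 0, 1)ᵀ

Let N = A − (-2)·I. We want v_2 with N^2 v_2 = 0 but N^1 v_2 ≠ 0; then v_{j-1} := N · v_j for j = 2, …, 2.

Pick v_2 = (0, 1, 0, 1)ᵀ.
Then v_1 = N · v_2 = (-1, 0, -2, 0)ᵀ.

Sanity check: (A − (-2)·I) v_1 = (0, 0, 0, 0)ᵀ = 0. ✓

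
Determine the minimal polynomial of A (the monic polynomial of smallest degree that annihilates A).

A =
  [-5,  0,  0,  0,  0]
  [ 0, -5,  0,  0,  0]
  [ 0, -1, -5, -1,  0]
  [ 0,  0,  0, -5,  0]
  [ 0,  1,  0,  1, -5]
x^2 + 10*x + 25

The characteristic polynomial is χ_A(x) = (x + 5)^5, so the eigenvalues are known. The minimal polynomial is
  m_A(x) = Π_λ (x − λ)^{k_λ}
where k_λ is the size of the *largest* Jordan block for λ (equivalently, the smallest k with (A − λI)^k v = 0 for every generalised eigenvector v of λ).

  λ = -5: largest Jordan block has size 2, contributing (x + 5)^2

So m_A(x) = (x + 5)^2 = x^2 + 10*x + 25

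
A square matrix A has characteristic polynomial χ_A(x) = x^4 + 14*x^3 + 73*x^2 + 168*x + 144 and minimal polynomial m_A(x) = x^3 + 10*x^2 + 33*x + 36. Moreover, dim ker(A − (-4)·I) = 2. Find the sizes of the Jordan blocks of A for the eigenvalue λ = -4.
Block sizes for λ = -4: [1, 1]

Step 1 — from the characteristic polynomial, algebraic multiplicity of λ = -4 is 2. From dim ker(A − (-4)·I) = 2, there are exactly 2 Jordan blocks for λ = -4.
Step 2 — from the minimal polynomial, the factor (x + 4) tells us the largest block for λ = -4 has size 1.
Step 3 — with total size 2, 2 blocks, and largest block 1, the block sizes (in nonincreasing order) are [1, 1].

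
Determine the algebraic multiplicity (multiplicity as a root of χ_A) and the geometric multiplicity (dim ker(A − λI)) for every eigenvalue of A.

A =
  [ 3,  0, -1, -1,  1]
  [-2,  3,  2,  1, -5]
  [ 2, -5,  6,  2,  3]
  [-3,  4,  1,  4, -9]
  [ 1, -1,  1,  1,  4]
λ = 4: alg = 5, geom = 2

Step 1 — factor the characteristic polynomial to read off the algebraic multiplicities:
  χ_A(x) = (x - 4)^5

Step 2 — compute geometric multiplicities via the rank-nullity identity g(λ) = n − rank(A − λI):
  rank(A − (4)·I) = 3, so dim ker(A − (4)·I) = n − 3 = 2

Summary:
  λ = 4: algebraic multiplicity = 5, geometric multiplicity = 2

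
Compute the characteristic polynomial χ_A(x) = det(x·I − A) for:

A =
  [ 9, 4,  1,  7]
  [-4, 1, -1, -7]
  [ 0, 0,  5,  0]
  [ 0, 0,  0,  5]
x^4 - 20*x^3 + 150*x^2 - 500*x + 625

Expanding det(x·I − A) (e.g. by cofactor expansion or by noting that A is similar to its Jordan form J, which has the same characteristic polynomial as A) gives
  χ_A(x) = x^4 - 20*x^3 + 150*x^2 - 500*x + 625
which factors as (x - 5)^4. The eigenvalues (with algebraic multiplicities) are λ = 5 with multiplicity 4.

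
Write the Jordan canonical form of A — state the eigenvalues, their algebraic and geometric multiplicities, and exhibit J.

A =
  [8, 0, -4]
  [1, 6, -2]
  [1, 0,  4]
J_2(6) ⊕ J_1(6)

The characteristic polynomial is
  det(x·I − A) = x^3 - 18*x^2 + 108*x - 216 = (x - 6)^3

Eigenvalues and multiplicities (the geometric multiplicity of λ is n − rank(A − λI), which equals the number of Jordan blocks for λ):
  λ = 6: algebraic multiplicity = 3, geometric multiplicity = 2

Determining the block sizes for each eigenvalue:
  λ = 6: 2 blocks summing to 3 forces exactly one block of size 2 and the rest size 1 → block sizes [2, 1]

Assembling the blocks gives a Jordan form
J =
  [6, 1, 0]
  [0, 6, 0]
  [0, 0, 6]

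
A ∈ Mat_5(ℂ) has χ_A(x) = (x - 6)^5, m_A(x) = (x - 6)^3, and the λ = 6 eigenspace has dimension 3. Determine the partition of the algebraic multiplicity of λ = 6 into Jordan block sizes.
Block sizes for λ = 6: [3, 1, 1]

Step 1 — from the characteristic polynomial, algebraic multiplicity of λ = 6 is 5. From dim ker(A − (6)·I) = 3, there are exactly 3 Jordan blocks for λ = 6.
Step 2 — from the minimal polynomial, the factor (x − 6)^3 tells us the largest block for λ = 6 has size 3.
Step 3 — with total size 5, 3 blocks, and largest block 3, the block sizes (in nonincreasing order) are [3, 1, 1].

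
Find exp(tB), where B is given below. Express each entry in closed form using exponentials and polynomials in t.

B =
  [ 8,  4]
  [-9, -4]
e^{tB} =
  [6*t*exp(2*t) + exp(2*t), 4*t*exp(2*t)]
  [-9*t*exp(2*t), -6*t*exp(2*t) + exp(2*t)]

Strategy: write B = P · J · P⁻¹ where J is a Jordan canonical form, so e^{tB} = P · e^{tJ} · P⁻¹, and e^{tJ} can be computed block-by-block.

B has Jordan form
J =
  [2, 1]
  [0, 2]
(up to reordering of blocks).

Per-block formulas:
  For a 2×2 Jordan block J_2(2): exp(t · J_2(2)) = e^(2t)·(I + t·N), where N is the 2×2 nilpotent shift.

After assembling e^{tJ} and conjugating by P, we get:

e^{tB} =
  [6*t*exp(2*t) + exp(2*t), 4*t*exp(2*t)]
  [-9*t*exp(2*t), -6*t*exp(2*t) + exp(2*t)]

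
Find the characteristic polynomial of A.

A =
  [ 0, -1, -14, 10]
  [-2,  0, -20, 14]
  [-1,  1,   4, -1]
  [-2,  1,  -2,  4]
x^4 - 8*x^3 + 24*x^2 - 32*x + 16

Expanding det(x·I − A) (e.g. by cofactor expansion or by noting that A is similar to its Jordan form J, which has the same characteristic polynomial as A) gives
  χ_A(x) = x^4 - 8*x^3 + 24*x^2 - 32*x + 16
which factors as (x - 2)^4. The eigenvalues (with algebraic multiplicities) are λ = 2 with multiplicity 4.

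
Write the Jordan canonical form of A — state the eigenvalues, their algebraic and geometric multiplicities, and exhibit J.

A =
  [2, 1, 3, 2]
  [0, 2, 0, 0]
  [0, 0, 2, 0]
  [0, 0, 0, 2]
J_2(2) ⊕ J_1(2) ⊕ J_1(2)

The characteristic polynomial is
  det(x·I − A) = x^4 - 8*x^3 + 24*x^2 - 32*x + 16 = (x - 2)^4

Eigenvalues and multiplicities (the geometric multiplicity of λ is n − rank(A − λI), which equals the number of Jordan blocks for λ):
  λ = 2: algebraic multiplicity = 4, geometric multiplicity = 3

Determining the block sizes for each eigenvalue:
  λ = 2: 3 blocks summing to 4 forces exactly one block of size 2 and the rest size 1 → block sizes [2, 1, 1]

Assembling the blocks gives a Jordan form
J =
  [2, 1, 0, 0]
  [0, 2, 0, 0]
  [0, 0, 2, 0]
  [0, 0, 0, 2]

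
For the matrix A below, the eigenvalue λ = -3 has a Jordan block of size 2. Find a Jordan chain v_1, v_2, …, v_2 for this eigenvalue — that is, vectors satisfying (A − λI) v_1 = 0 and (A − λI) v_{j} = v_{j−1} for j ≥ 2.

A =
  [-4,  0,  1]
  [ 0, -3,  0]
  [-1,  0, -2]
A Jordan chain for λ = -3 of length 2:
v_1 = (-1, 0, -1)ᵀ
v_2 = (1, 0, 0)ᵀ

Let N = A − (-3)·I. We want v_2 with N^2 v_2 = 0 but N^1 v_2 ≠ 0; then v_{j-1} := N · v_j for j = 2, …, 2.

Pick v_2 = (1, 0, 0)ᵀ.
Then v_1 = N · v_2 = (-1, 0, -1)ᵀ.

Sanity check: (A − (-3)·I) v_1 = (0, 0, 0)ᵀ = 0. ✓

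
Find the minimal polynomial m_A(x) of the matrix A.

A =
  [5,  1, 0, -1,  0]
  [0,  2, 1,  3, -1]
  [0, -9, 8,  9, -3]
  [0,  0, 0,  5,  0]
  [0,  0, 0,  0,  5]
x^3 - 15*x^2 + 75*x - 125

The characteristic polynomial is χ_A(x) = (x - 5)^5, so the eigenvalues are known. The minimal polynomial is
  m_A(x) = Π_λ (x − λ)^{k_λ}
where k_λ is the size of the *largest* Jordan block for λ (equivalently, the smallest k with (A − λI)^k v = 0 for every generalised eigenvector v of λ).

  λ = 5: largest Jordan block has size 3, contributing (x − 5)^3

So m_A(x) = (x - 5)^3 = x^3 - 15*x^2 + 75*x - 125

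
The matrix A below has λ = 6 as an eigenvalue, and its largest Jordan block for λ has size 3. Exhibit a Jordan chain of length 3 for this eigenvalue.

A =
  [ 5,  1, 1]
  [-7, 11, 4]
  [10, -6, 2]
A Jordan chain for λ = 6 of length 3:
v_1 = (4, 12, -8)ᵀ
v_2 = (-1, -7, 10)ᵀ
v_3 = (1, 0, 0)ᵀ

Let N = A − (6)·I. We want v_3 with N^3 v_3 = 0 but N^2 v_3 ≠ 0; then v_{j-1} := N · v_j for j = 3, …, 2.

Pick v_3 = (1, 0, 0)ᵀ.
Then v_2 = N · v_3 = (-1, -7, 10)ᵀ.
Then v_1 = N · v_2 = (4, 12, -8)ᵀ.

Sanity check: (A − (6)·I) v_1 = (0, 0, 0)ᵀ = 0. ✓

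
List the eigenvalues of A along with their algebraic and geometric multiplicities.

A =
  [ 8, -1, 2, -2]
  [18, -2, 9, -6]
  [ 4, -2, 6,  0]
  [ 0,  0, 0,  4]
λ = 4: alg = 4, geom = 2

Step 1 — factor the characteristic polynomial to read off the algebraic multiplicities:
  χ_A(x) = (x - 4)^4

Step 2 — compute geometric multiplicities via the rank-nullity identity g(λ) = n − rank(A − λI):
  rank(A − (4)·I) = 2, so dim ker(A − (4)·I) = n − 2 = 2

Summary:
  λ = 4: algebraic multiplicity = 4, geometric multiplicity = 2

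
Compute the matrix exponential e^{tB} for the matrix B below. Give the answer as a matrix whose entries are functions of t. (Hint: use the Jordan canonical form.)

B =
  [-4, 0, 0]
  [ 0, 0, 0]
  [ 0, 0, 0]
e^{tB} =
  [exp(-4*t), 0, 0]
  [0, 1, 0]
  [0, 0, 1]

Strategy: write B = P · J · P⁻¹ where J is a Jordan canonical form, so e^{tB} = P · e^{tJ} · P⁻¹, and e^{tJ} can be computed block-by-block.

B has Jordan form
J =
  [-4, 0, 0]
  [ 0, 0, 0]
  [ 0, 0, 0]
(up to reordering of blocks).

Per-block formulas:
  For a 1×1 block at λ = 0: exp(t · [0]) = [e^(0t)].
  For a 1×1 block at λ = -4: exp(t · [-4]) = [e^(-4t)].

After assembling e^{tJ} and conjugating by P, we get:

e^{tB} =
  [exp(-4*t), 0, 0]
  [0, 1, 0]
  [0, 0, 1]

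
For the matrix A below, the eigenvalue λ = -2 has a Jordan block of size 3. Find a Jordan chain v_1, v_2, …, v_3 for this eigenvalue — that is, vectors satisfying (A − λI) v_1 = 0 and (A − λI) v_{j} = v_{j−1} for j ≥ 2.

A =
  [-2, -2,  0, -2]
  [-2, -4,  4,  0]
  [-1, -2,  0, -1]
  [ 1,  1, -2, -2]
A Jordan chain for λ = -2 of length 3:
v_1 = (2, 0, 1, 0)ᵀ
v_2 = (0, -2, -1, 1)ᵀ
v_3 = (1, 0, 0, 0)ᵀ

Let N = A − (-2)·I. We want v_3 with N^3 v_3 = 0 but N^2 v_3 ≠ 0; then v_{j-1} := N · v_j for j = 3, …, 2.

Pick v_3 = (1, 0, 0, 0)ᵀ.
Then v_2 = N · v_3 = (0, -2, -1, 1)ᵀ.
Then v_1 = N · v_2 = (2, 0, 1, 0)ᵀ.

Sanity check: (A − (-2)·I) v_1 = (0, 0, 0, 0)ᵀ = 0. ✓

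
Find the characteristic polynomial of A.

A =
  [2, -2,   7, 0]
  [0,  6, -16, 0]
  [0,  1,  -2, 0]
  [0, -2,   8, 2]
x^4 - 8*x^3 + 24*x^2 - 32*x + 16

Expanding det(x·I − A) (e.g. by cofactor expansion or by noting that A is similar to its Jordan form J, which has the same characteristic polynomial as A) gives
  χ_A(x) = x^4 - 8*x^3 + 24*x^2 - 32*x + 16
which factors as (x - 2)^4. The eigenvalues (with algebraic multiplicities) are λ = 2 with multiplicity 4.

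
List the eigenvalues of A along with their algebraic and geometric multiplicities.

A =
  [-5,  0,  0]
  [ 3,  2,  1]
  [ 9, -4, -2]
λ = -5: alg = 1, geom = 1; λ = 0: alg = 2, geom = 1

Step 1 — factor the characteristic polynomial to read off the algebraic multiplicities:
  χ_A(x) = x^2*(x + 5)

Step 2 — compute geometric multiplicities via the rank-nullity identity g(λ) = n − rank(A − λI):
  rank(A − (-5)·I) = 2, so dim ker(A − (-5)·I) = n − 2 = 1
  rank(A − (0)·I) = 2, so dim ker(A − (0)·I) = n − 2 = 1

Summary:
  λ = -5: algebraic multiplicity = 1, geometric multiplicity = 1
  λ = 0: algebraic multiplicity = 2, geometric multiplicity = 1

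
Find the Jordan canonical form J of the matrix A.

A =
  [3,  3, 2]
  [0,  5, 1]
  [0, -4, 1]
J_3(3)

The characteristic polynomial is
  det(x·I − A) = x^3 - 9*x^2 + 27*x - 27 = (x - 3)^3

Eigenvalues and multiplicities (the geometric multiplicity of λ is n − rank(A − λI), which equals the number of Jordan blocks for λ):
  λ = 3: algebraic multiplicity = 3, geometric multiplicity = 1

Determining the block sizes for each eigenvalue:
  λ = 3: one block (gm = 1), so the single block has size am = 3 → block sizes [3]

Assembling the blocks gives a Jordan form
J =
  [3, 1, 0]
  [0, 3, 1]
  [0, 0, 3]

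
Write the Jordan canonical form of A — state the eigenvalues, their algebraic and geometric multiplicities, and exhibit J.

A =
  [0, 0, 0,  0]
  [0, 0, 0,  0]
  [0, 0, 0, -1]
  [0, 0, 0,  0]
J_2(0) ⊕ J_1(0) ⊕ J_1(0)

The characteristic polynomial is
  det(x·I − A) = x^4

Eigenvalues and multiplicities (the geometric multiplicity of λ is n − rank(A − λI), which equals the number of Jordan blocks for λ):
  λ = 0: algebraic multiplicity = 4, geometric multiplicity = 3

Determining the block sizes for each eigenvalue:
  λ = 0: 3 blocks summing to 4 forces exactly one block of size 2 and the rest size 1 → block sizes [2, 1, 1]

Assembling the blocks gives a Jordan form
J =
  [0, 1, 0, 0]
  [0, 0, 0, 0]
  [0, 0, 0, 0]
  [0, 0, 0, 0]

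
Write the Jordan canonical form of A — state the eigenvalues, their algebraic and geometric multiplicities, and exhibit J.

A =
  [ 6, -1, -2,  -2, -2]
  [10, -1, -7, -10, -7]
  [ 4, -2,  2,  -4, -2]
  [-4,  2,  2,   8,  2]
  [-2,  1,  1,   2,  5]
J_3(4) ⊕ J_1(4) ⊕ J_1(4)

The characteristic polynomial is
  det(x·I − A) = x^5 - 20*x^4 + 160*x^3 - 640*x^2 + 1280*x - 1024 = (x - 4)^5

Eigenvalues and multiplicities (the geometric multiplicity of λ is n − rank(A − λI), which equals the number of Jordan blocks for λ):
  λ = 4: algebraic multiplicity = 5, geometric multiplicity = 3

Determining the block sizes for each eigenvalue:
  λ = 4: with am = 5 and gm = 3, the partition is not yet determined (e.g. several partitions of 5 into 3 parts exist). Let N = A − (4)·I. Computing rank(N^1) = 2, rank(N^2) = 1, rank(N^3) = 0; the number of blocks of size ≥ j is rank(N^{j−1}) − rank(N^j), giving [3, 1, 1]. So we have 1 block(s) of size 3, 2 block(s) of size 1 → block sizes [3, 1, 1]

Assembling the blocks gives a Jordan form
J =
  [4, 1, 0, 0, 0]
  [0, 4, 1, 0, 0]
  [0, 0, 4, 0, 0]
  [0, 0, 0, 4, 0]
  [0, 0, 0, 0, 4]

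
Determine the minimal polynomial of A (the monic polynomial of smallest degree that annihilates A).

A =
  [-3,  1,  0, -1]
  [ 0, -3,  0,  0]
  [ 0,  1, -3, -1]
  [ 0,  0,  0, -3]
x^2 + 6*x + 9

The characteristic polynomial is χ_A(x) = (x + 3)^4, so the eigenvalues are known. The minimal polynomial is
  m_A(x) = Π_λ (x − λ)^{k_λ}
where k_λ is the size of the *largest* Jordan block for λ (equivalently, the smallest k with (A − λI)^k v = 0 for every generalised eigenvector v of λ).

  λ = -3: largest Jordan block has size 2, contributing (x + 3)^2

So m_A(x) = (x + 3)^2 = x^2 + 6*x + 9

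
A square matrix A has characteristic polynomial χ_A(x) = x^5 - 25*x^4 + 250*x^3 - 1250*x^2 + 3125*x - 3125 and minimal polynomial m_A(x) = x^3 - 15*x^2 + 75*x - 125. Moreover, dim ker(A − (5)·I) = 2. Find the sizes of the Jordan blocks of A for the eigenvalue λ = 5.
Block sizes for λ = 5: [3, 2]

Step 1 — from the characteristic polynomial, algebraic multiplicity of λ = 5 is 5. From dim ker(A − (5)·I) = 2, there are exactly 2 Jordan blocks for λ = 5.
Step 2 — from the minimal polynomial, the factor (x − 5)^3 tells us the largest block for λ = 5 has size 3.
Step 3 — with total size 5, 2 blocks, and largest block 3, the block sizes (in nonincreasing order) are [3, 2].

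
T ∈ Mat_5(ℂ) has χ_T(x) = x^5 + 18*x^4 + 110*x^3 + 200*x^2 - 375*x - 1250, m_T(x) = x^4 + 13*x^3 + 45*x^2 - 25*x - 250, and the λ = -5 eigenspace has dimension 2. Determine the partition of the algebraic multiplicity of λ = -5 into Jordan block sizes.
Block sizes for λ = -5: [3, 1]

Step 1 — from the characteristic polynomial, algebraic multiplicity of λ = -5 is 4. From dim ker(T − (-5)·I) = 2, there are exactly 2 Jordan blocks for λ = -5.
Step 2 — from the minimal polynomial, the factor (x + 5)^3 tells us the largest block for λ = -5 has size 3.
Step 3 — with total size 4, 2 blocks, and largest block 3, the block sizes (in nonincreasing order) are [3, 1].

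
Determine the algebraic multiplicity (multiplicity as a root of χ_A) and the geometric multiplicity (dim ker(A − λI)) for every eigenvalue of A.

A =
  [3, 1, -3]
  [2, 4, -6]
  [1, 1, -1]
λ = 2: alg = 3, geom = 2

Step 1 — factor the characteristic polynomial to read off the algebraic multiplicities:
  χ_A(x) = (x - 2)^3

Step 2 — compute geometric multiplicities via the rank-nullity identity g(λ) = n − rank(A − λI):
  rank(A − (2)·I) = 1, so dim ker(A − (2)·I) = n − 1 = 2

Summary:
  λ = 2: algebraic multiplicity = 3, geometric multiplicity = 2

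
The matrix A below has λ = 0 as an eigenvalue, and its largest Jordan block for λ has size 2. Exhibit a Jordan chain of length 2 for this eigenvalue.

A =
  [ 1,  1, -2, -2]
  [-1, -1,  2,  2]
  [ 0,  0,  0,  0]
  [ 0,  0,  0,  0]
A Jordan chain for λ = 0 of length 2:
v_1 = (1, -1, 0, 0)ᵀ
v_2 = (1, 0, 0, 0)ᵀ

Let N = A − (0)·I. We want v_2 with N^2 v_2 = 0 but N^1 v_2 ≠ 0; then v_{j-1} := N · v_j for j = 2, …, 2.

Pick v_2 = (1, 0, 0, 0)ᵀ.
Then v_1 = N · v_2 = (1, -1, 0, 0)ᵀ.

Sanity check: (A − (0)·I) v_1 = (0, 0, 0, 0)ᵀ = 0. ✓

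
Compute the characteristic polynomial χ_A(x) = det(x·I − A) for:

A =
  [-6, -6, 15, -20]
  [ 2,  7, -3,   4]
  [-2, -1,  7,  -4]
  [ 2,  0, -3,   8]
x^4 - 16*x^3 + 96*x^2 - 256*x + 256

Expanding det(x·I − A) (e.g. by cofactor expansion or by noting that A is similar to its Jordan form J, which has the same characteristic polynomial as A) gives
  χ_A(x) = x^4 - 16*x^3 + 96*x^2 - 256*x + 256
which factors as (x - 4)^4. The eigenvalues (with algebraic multiplicities) are λ = 4 with multiplicity 4.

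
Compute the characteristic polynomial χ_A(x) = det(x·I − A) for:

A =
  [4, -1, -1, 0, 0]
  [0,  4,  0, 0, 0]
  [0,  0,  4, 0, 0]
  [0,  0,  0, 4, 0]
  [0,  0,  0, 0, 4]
x^5 - 20*x^4 + 160*x^3 - 640*x^2 + 1280*x - 1024

Expanding det(x·I − A) (e.g. by cofactor expansion or by noting that A is similar to its Jordan form J, which has the same characteristic polynomial as A) gives
  χ_A(x) = x^5 - 20*x^4 + 160*x^3 - 640*x^2 + 1280*x - 1024
which factors as (x - 4)^5. The eigenvalues (with algebraic multiplicities) are λ = 4 with multiplicity 5.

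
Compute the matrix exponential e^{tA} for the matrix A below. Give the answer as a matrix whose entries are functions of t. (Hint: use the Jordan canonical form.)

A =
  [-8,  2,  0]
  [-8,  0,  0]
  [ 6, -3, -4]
e^{tA} =
  [-4*t*exp(-4*t) + exp(-4*t), 2*t*exp(-4*t), 0]
  [-8*t*exp(-4*t), 4*t*exp(-4*t) + exp(-4*t), 0]
  [6*t*exp(-4*t), -3*t*exp(-4*t), exp(-4*t)]

Strategy: write A = P · J · P⁻¹ where J is a Jordan canonical form, so e^{tA} = P · e^{tJ} · P⁻¹, and e^{tJ} can be computed block-by-block.

A has Jordan form
J =
  [-4,  1,  0]
  [ 0, -4,  0]
  [ 0,  0, -4]
(up to reordering of blocks).

Per-block formulas:
  For a 2×2 Jordan block J_2(-4): exp(t · J_2(-4)) = e^(-4t)·(I + t·N), where N is the 2×2 nilpotent shift.
  For a 1×1 block at λ = -4: exp(t · [-4]) = [e^(-4t)].

After assembling e^{tJ} and conjugating by P, we get:

e^{tA} =
  [-4*t*exp(-4*t) + exp(-4*t), 2*t*exp(-4*t), 0]
  [-8*t*exp(-4*t), 4*t*exp(-4*t) + exp(-4*t), 0]
  [6*t*exp(-4*t), -3*t*exp(-4*t), exp(-4*t)]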